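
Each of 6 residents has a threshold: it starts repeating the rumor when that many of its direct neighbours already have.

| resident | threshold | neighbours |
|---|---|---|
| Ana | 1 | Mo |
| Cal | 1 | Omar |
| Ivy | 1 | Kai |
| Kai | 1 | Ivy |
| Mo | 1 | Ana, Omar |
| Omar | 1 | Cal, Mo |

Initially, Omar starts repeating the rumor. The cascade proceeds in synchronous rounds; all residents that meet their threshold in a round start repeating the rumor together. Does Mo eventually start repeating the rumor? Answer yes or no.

Round 1 — Omar starts repeating the rumor (initial).
Round 2 — checking thresholds:
  Cal: 1 of 1 neighbours ≥ 1, starts repeating the rumor.
  Mo: 1 of 2 neighbours ≥ 1, starts repeating the rumor.
Round 3 — checking thresholds:
  Ana: 1 of 1 neighbours ≥ 1, starts repeating the rumor.
Round 4 — no new spreads; cascade stops.

yes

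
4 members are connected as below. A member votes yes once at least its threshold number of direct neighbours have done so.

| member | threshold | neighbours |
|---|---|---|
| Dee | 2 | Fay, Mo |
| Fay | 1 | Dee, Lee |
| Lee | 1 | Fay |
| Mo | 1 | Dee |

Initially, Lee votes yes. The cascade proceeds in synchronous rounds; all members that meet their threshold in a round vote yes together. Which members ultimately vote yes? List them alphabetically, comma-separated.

Round 1 — Lee votes yes (initial).
Round 2 — checking thresholds:
  Fay: 1 of 2 neighbours ≥ 1, votes yes.
Round 3 — no new yes votes; cascade stops.

Fay, Lee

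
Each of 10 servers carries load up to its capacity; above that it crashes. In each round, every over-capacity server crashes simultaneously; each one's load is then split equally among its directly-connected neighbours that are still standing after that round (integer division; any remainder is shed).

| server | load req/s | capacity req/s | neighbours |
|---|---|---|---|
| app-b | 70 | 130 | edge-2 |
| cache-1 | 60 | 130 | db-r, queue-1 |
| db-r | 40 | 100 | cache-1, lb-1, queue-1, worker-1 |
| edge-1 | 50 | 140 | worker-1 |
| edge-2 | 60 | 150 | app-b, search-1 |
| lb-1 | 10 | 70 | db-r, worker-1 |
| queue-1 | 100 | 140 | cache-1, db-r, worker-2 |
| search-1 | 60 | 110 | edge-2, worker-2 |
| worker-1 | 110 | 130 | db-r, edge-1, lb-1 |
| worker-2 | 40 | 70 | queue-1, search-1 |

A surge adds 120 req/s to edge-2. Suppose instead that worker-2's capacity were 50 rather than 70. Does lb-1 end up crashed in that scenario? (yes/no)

yes

With worker-2's capacity at 50:
Round 1 — edge-2 at 180 > 150. edge-2 crashes.
  edge-2 sheds 180 req/s to app-b, search-1: 90 each.
    app-b: 70+90 = 160 > 130
    search-1: 60+90 = 150 > 110
Round 2 — app-b, search-1 crash.
  app-b sheds 160 req/s: no online neighbours, lost.
  search-1 sheds 150 req/s to worker-2: 150 each.
    worker-2: 40+150 = 190 > 50
Round 3 — worker-2 crashes.
  worker-2 sheds 190 req/s to queue-1: 190 each.
    queue-1: 100+190 = 290 > 140
Round 4 — queue-1 crashes.
  queue-1 sheds 290 req/s to cache-1, db-r: 145 each.
    cache-1: 60+145 = 205 > 130
    db-r: 40+145 = 185 > 100
Round 5 — cache-1, db-r crash.
  cache-1 sheds 205 req/s: no online neighbours, lost.
  db-r sheds 185 req/s to lb-1, worker-1: 92 each (1 lost).
    lb-1: 10+92 = 102 > 70
    worker-1: 110+92 = 202 > 130
Round 6 — lb-1, worker-1 crash.
  lb-1 sheds 102 req/s: no online neighbours, lost.
  worker-1 sheds 202 req/s to edge-1: 202 each.
    edge-1: 50+202 = 252 > 140
Round 7 — edge-1 crashes.
  edge-1 sheds 252 req/s: no online neighbours, lost.
No further crashes.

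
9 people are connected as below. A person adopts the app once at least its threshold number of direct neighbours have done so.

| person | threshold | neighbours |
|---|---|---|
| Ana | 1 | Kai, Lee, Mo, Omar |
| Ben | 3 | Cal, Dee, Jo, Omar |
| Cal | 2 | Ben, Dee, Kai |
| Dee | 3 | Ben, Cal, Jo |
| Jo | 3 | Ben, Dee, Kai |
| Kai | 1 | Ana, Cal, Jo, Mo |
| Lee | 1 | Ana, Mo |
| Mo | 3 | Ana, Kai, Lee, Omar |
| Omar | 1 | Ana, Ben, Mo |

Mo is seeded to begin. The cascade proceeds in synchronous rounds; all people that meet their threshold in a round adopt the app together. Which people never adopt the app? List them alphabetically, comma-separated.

Round 1 — Mo adopts the app (initial).
Round 2 — checking thresholds:
  Ana: 1 of 4 neighbours ≥ 1, adopts the app.
  Kai: 1 of 4 neighbours ≥ 1, adopts the app.
  Lee: 1 of 2 neighbours ≥ 1, adopts the app.
  Omar: 1 of 3 neighbours ≥ 1, adopts the app.
Round 3 — no new adoptions; cascade stops.

Ben, Cal, Dee, Jo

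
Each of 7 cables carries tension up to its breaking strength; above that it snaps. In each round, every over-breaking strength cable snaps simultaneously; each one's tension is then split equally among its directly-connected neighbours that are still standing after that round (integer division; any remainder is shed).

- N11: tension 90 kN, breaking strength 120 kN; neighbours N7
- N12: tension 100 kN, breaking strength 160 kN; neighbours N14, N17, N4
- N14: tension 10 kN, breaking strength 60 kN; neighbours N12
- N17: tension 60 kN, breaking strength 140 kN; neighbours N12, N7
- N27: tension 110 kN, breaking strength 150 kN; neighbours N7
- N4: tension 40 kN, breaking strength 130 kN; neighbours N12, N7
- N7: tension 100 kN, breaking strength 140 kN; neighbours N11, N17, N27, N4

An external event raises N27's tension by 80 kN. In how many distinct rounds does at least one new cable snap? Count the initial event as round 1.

Round 1 — N27 at 190 > 150. N27 snaps.
  N27 sheds 190 kN to N7: 190 each.
    N7: 100+190 = 290 > 140
Round 2 — N7 snaps.
  N7 sheds 290 kN to N11, N17, N4: 96 each (2 lost).
    N11: 90+96 = 186 > 120
    N17: 60+96 = 156 > 140
    N4: 40+96 = 136 > 130
Round 3 — N11, N17, N4 snap.
  N11 sheds 186 kN: no online neighbours, lost.
  N17 sheds 156 kN to N12: 156 each.
    N12: 100+156 = 256 > 160
  N4 sheds 136 kN to N12: 136 each.
    N12: 256+136 = 392 > 160
Round 4 — N12 snaps.
  N12 sheds 392 kN to N14: 392 each.
    N14: 10+392 = 402 > 60
Round 5 — N14 snaps.
  N14 sheds 402 kN: no online neighbours, lost.
No further breaks.

5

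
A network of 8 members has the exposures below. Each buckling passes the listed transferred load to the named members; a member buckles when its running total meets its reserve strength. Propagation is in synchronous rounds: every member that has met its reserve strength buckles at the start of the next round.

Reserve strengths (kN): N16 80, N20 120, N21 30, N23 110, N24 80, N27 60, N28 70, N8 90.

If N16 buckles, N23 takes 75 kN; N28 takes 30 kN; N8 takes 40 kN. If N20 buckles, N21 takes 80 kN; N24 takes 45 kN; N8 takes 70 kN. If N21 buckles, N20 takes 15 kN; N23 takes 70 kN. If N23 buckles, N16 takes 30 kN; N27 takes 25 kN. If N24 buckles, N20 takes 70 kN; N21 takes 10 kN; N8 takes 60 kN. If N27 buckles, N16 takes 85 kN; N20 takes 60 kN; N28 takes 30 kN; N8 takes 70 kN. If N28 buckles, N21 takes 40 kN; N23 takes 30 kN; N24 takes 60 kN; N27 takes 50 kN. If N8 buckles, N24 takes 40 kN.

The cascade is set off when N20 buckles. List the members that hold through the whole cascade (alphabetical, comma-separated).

Round 1 — N20 buckles (initial).
  N21: +80 → 80 ≥ 30
  N24: +45 → 45 < 80
  N8: +70 → 70 < 90
Round 2 — N21 buckles.
  N23: +70 → 70 < 110
No further bucklings.

N16, N23, N24, N27, N28, N8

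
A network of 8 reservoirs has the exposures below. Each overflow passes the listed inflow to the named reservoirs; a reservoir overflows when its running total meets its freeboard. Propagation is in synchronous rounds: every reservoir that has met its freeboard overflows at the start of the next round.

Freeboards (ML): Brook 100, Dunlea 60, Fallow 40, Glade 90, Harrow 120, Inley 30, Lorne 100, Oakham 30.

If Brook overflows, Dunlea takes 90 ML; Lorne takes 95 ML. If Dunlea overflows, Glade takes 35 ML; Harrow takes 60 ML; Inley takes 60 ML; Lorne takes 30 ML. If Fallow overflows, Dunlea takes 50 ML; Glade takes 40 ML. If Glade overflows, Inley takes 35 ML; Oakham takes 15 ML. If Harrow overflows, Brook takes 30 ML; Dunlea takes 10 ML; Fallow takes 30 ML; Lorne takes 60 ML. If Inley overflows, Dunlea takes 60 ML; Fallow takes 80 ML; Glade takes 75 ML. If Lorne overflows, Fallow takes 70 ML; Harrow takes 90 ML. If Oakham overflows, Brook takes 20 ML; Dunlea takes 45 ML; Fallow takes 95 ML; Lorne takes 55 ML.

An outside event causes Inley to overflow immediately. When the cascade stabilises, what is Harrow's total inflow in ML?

60

Round 1 — Inley overflows (initial).
  Dunlea: +60 → 60 ≥ 60
  Fallow: +80 → 80 ≥ 40
  Glade: +75 → 75 < 90
Round 2 — Dunlea, Fallow overflow.
  Glade: +35+40 → 150 ≥ 90
  Harrow: +60 → 60 < 120
  Lorne: +30 → 30 < 100
Round 3 — Glade overflows.
  Oakham: +15 → 15 < 30
No further overflows.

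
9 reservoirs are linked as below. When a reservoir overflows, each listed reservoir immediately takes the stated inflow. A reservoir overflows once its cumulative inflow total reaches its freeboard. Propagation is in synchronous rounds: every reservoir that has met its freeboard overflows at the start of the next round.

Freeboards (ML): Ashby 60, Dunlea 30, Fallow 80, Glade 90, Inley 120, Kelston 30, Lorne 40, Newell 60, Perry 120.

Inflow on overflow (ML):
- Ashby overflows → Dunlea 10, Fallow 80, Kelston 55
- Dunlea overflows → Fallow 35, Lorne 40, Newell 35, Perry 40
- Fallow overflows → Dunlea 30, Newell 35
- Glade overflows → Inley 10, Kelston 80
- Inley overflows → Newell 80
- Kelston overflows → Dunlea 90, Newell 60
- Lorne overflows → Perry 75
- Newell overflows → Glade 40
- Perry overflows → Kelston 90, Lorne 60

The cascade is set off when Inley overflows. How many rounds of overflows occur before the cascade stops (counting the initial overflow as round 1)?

Round 1 — Inley overflows (initial).
  Newell: +80 → 80 ≥ 60
Round 2 — Newell overflows.
  Glade: +40 → 40 < 90
No further overflows.

2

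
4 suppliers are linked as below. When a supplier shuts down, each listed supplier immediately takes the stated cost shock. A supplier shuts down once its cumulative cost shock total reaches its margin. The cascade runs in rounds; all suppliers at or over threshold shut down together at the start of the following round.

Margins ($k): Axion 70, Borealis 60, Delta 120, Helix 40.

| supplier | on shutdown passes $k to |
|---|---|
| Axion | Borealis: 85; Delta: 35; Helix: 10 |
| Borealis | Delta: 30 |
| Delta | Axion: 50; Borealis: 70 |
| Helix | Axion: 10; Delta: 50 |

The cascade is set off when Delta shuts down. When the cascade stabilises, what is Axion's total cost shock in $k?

50

Round 1 — Delta shuts down (initial).
  Axion: +50 → 50 < 70
  Borealis: +70 → 70 ≥ 60
Round 2 — Borealis shuts down.
No further shutdowns.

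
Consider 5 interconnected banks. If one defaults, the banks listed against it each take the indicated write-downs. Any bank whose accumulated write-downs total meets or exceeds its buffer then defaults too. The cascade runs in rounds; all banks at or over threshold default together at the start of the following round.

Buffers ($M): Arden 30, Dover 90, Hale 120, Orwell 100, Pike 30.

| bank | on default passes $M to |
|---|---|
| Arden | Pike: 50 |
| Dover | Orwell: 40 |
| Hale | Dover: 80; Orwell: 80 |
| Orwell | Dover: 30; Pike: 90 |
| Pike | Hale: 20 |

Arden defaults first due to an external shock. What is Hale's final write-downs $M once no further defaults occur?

Round 1 — Arden defaults (initial).
  Pike: +50 → 50 ≥ 30
Round 2 — Pike defaults.
  Hale: +20 → 20 < 120
No further defaults.

20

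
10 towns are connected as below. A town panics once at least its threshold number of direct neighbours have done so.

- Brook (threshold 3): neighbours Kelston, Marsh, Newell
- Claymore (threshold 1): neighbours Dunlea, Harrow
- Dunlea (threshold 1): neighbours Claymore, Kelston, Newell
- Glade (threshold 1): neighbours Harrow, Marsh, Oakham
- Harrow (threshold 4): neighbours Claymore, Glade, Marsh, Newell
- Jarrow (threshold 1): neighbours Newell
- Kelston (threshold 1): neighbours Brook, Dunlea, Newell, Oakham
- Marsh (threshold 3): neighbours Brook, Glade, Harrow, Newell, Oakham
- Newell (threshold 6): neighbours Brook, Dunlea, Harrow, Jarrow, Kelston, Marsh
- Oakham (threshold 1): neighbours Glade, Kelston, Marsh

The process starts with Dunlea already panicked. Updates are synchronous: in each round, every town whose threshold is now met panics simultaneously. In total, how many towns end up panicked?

5

Round 1 — Dunlea panics (initial).
Round 2 — checking thresholds:
  Claymore: 1 of 2 neighbours ≥ 1, panics.
  Kelston: 1 of 4 neighbours ≥ 1, panics.
  Newell: 1 of 6 neighbours < 6, not yet.
Round 3 — checking thresholds:
  Brook: 1 of 3 neighbours < 3, not yet.
  Harrow: 1 of 4 neighbours < 4, not yet.
  Newell: 2 of 6 neighbours < 6, not yet.
  Oakham: 1 of 3 neighbours ≥ 1, panics.
Round 4 — checking thresholds:
  Brook: 1 of 3 neighbours < 3, not yet.
  Glade: 1 of 3 neighbours ≥ 1, panics.
  Harrow: 1 of 4 neighbours < 4, not yet.
  Marsh: 1 of 5 neighbours < 3, not yet.
  Newell: 2 of 6 neighbours < 6, not yet.
Round 5 — no new panics; cascade stops.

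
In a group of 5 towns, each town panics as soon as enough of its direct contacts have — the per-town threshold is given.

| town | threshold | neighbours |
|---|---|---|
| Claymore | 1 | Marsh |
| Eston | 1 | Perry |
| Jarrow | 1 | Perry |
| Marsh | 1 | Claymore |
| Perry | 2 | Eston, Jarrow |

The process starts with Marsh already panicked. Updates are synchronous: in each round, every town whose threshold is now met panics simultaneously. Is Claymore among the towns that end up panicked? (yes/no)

yes

Round 1 — Marsh panics (initial).
Round 2 — checking thresholds:
  Claymore: 1 of 1 neighbours ≥ 1, panics.
Round 3 — no new panics; cascade stops.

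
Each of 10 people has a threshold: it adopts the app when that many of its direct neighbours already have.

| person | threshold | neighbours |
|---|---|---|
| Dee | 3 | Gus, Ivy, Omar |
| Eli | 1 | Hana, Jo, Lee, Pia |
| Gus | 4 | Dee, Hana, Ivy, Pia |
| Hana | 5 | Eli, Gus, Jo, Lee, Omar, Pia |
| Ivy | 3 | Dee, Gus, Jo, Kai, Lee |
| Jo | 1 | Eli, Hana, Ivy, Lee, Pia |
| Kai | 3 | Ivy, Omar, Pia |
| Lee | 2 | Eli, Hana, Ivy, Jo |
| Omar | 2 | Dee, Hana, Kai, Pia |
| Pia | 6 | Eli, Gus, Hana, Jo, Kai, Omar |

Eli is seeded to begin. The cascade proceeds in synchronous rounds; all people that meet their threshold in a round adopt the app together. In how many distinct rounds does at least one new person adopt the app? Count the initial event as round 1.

Round 1 — Eli adopts the app (initial).
Round 2 — checking thresholds:
  Hana: 1 of 6 neighbours < 5, below threshold.
  Jo: 1 of 5 neighbours ≥ 1, adopts the app.
  Lee: 1 of 4 neighbours < 2, below threshold.
  Pia: 1 of 6 neighbours < 6, below threshold.
Round 3 — checking thresholds:
  Hana: 2 of 6 neighbours < 5, below threshold.
  Ivy: 1 of 5 neighbours < 3, below threshold.
  Lee: 2 of 4 neighbours ≥ 2, adopts the app.
  Pia: 2 of 6 neighbours < 6, below threshold.
Round 4 — no new adoptions; cascade stops.

3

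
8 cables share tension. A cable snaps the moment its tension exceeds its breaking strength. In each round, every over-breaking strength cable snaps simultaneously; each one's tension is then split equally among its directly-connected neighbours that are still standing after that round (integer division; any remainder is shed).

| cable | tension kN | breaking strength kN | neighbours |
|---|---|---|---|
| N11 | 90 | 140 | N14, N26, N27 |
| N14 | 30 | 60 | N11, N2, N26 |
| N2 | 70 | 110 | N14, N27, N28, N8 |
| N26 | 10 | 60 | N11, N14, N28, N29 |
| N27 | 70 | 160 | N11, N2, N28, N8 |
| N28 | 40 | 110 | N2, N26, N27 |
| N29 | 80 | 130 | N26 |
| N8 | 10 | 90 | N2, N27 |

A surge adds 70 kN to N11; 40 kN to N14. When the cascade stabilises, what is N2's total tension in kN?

105

Round 1 — N11 at 160 > 140; N14 at 70 > 60. N11, N14 snap.
  N11 sheds 160 kN to N26, N27: 80 each.
    N26: 10+80 = 90 > 60
    N27: 70+80 = 150 ≤ 160
  N14 sheds 70 kN to N2, N26: 35 each.
    N2: 70+35 = 105 ≤ 110
    N26: 90+35 = 125 > 60
Round 2 — N26 snaps.
  N26 sheds 125 kN to N28, N29: 62 each (1 lost).
    N28: 40+62 = 102 ≤ 110
    N29: 80+62 = 142 > 130
Round 3 — N29 snaps.
  N29 sheds 142 kN: no online neighbours, lost.
No further breaks.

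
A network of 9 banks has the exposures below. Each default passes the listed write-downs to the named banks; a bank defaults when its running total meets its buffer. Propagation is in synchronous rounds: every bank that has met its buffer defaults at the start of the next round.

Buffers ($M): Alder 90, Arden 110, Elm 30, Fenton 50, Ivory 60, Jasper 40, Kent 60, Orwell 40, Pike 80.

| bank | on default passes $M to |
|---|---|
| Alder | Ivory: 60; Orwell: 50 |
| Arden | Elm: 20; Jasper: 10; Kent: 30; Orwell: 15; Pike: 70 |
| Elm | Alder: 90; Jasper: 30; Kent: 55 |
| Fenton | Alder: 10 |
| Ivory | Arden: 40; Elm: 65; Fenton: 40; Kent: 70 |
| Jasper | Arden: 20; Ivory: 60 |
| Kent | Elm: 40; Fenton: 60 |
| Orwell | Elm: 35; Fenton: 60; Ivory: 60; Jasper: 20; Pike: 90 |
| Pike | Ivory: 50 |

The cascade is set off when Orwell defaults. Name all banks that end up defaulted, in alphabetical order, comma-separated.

Round 1 — Orwell defaults (initial).
  Elm: +35 → 35 ≥ 30
  Fenton: +60 → 60 ≥ 50
  Ivory: +60 → 60 ≥ 60
  Jasper: +20 → 20 < 40
  Pike: +90 → 90 ≥ 80
Round 2 — Elm, Fenton, Ivory, Pike default.
  Alder: +90+10 → 100 ≥ 90
  Arden: +40 → 40 < 110
  Jasper: +30 → 50 ≥ 40
  Kent: +55+70 → 125 ≥ 60
Round 3 — Alder, Jasper, Kent default.
  Arden: +20 → 60 < 110
No further defaults.

Alder, Elm, Fenton, Ivory, Jasper, Kent, Orwell, Pike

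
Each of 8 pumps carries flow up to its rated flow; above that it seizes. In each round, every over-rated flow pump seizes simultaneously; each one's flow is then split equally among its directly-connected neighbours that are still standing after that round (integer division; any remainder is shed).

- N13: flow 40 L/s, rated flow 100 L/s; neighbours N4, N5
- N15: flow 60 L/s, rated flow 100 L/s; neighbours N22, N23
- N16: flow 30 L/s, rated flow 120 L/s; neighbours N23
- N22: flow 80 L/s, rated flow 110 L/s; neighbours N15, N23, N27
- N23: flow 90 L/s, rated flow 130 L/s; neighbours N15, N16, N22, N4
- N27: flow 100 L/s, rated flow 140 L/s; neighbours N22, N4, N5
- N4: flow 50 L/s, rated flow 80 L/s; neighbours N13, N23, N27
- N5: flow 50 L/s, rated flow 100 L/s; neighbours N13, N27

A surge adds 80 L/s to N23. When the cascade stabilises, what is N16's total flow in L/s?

72

Round 1 — N23 at 170 > 130. N23 seizes.
  N23 sheds 170 L/s to N15, N16, N22, N4: 42 each (2 lost).
    N15: 60+42 = 102 > 100
    N16: 30+42 = 72 ≤ 120
    N22: 80+42 = 122 > 110
    N4: 50+42 = 92 > 80
Round 2 — N15, N22, N4 seize.
  N15 sheds 102 L/s: no online neighbours, lost.
  N22 sheds 122 L/s to N27: 122 each.
    N27: 100+122 = 222 > 140
  N4 sheds 92 L/s to N13, N27: 46 each.
    N13: 40+46 = 86 ≤ 100
    N27: 222+46 = 268 > 140
Round 3 — N27 seizes.
  N27 sheds 268 L/s to N5: 268 each.
    N5: 50+268 = 318 > 100
Round 4 — N5 seizes.
  N5 sheds 318 L/s to N13: 318 each.
    N13: 86+318 = 404 > 100
Round 5 — N13 seizes.
  N13 sheds 404 L/s: no online neighbours, lost.
No further seizures.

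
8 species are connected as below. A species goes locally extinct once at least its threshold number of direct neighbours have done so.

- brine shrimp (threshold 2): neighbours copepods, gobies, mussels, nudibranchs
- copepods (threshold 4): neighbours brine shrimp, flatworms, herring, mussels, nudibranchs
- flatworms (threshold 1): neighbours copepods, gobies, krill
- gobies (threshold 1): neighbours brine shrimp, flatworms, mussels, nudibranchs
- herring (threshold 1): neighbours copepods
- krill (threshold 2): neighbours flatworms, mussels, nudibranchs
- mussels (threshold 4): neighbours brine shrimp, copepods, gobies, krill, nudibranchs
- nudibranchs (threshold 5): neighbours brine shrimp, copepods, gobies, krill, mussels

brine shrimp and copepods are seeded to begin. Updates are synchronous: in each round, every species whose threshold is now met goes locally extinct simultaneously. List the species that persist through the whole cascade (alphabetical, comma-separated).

Round 1 — brine shrimp, copepods go locally extinct (initial).
Round 2 — checking thresholds:
  flatworms: 1 of 3 neighbours ≥ 1, goes locally extinct.
  gobies: 1 of 4 neighbours ≥ 1, goes locally extinct.
  herring: 1 of 1 neighbours ≥ 1, goes locally extinct.
  mussels: 2 of 5 neighbours < 4, below threshold.
  nudibranchs: 2 of 5 neighbours < 5, below threshold.
Round 3 — no new extinctions; cascade stops.

krill, mussels, nudibranchs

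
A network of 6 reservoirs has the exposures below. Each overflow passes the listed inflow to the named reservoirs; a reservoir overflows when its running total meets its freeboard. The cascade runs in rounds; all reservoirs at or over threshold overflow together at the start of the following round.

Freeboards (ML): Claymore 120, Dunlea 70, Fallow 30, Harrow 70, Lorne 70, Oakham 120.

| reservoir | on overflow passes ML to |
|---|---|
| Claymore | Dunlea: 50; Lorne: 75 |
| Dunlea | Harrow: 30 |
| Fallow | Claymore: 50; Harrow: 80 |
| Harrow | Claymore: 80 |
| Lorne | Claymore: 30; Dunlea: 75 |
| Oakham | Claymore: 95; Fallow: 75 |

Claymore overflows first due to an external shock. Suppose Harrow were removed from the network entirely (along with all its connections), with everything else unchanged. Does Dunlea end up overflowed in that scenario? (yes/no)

yes

With Harrow removed:
Round 1 — Claymore overflows (initial).
  Dunlea: +50 → 50 < 70
  Lorne: +75 → 75 ≥ 70
Round 2 — Lorne overflows.
  Dunlea: +75 → 125 ≥ 70
Round 3 — Dunlea overflows.
No further overflows.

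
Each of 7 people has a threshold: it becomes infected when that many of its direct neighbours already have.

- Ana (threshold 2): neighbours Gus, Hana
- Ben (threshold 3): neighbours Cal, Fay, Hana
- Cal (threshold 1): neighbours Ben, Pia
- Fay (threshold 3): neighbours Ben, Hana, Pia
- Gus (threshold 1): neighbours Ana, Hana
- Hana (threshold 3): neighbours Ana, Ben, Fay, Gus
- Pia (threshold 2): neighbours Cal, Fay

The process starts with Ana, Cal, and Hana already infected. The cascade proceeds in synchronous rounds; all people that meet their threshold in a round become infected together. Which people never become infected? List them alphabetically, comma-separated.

Ben, Fay, Pia

Round 1 — Ana, Cal, Hana become infected (initial).
Round 2 — checking thresholds:
  Ben: 2 of 3 neighbours < 3, below threshold.
  Fay: 1 of 3 neighbours < 3, below threshold.
  Gus: 2 of 2 neighbours ≥ 1, becomes infected.
  Pia: 1 of 2 neighbours < 2, below threshold.
Round 3 — no new infections; cascade stops.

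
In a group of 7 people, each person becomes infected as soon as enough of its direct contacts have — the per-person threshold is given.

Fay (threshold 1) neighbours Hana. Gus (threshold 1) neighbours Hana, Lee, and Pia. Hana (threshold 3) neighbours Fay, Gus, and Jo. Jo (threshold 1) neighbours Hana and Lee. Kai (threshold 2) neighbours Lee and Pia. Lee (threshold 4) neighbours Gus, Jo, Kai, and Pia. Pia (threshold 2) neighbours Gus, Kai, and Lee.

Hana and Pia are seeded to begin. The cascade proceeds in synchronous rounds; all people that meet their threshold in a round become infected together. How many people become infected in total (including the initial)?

Round 1 — Hana, Pia become infected (initial).
Round 2 — checking thresholds:
  Fay: 1 of 1 neighbours ≥ 1, becomes infected.
  Gus: 2 of 3 neighbours ≥ 1, becomes infected.
  Jo: 1 of 2 neighbours ≥ 1, becomes infected.
  Kai: 1 of 2 neighbours < 2, holds.
  Lee: 1 of 4 neighbours < 4, holds.
Round 3 — no new infections; cascade stops.

5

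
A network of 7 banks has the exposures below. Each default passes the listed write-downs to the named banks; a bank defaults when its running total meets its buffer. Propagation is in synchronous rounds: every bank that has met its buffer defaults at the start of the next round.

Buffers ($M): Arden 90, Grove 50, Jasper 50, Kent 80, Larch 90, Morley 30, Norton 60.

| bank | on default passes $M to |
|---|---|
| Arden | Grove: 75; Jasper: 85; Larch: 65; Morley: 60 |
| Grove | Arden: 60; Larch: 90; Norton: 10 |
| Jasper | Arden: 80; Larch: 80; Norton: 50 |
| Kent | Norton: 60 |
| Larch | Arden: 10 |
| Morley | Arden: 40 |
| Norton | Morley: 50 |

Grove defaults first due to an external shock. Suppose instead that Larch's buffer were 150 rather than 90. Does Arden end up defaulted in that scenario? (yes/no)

With Larch's buffer at 150:
Round 1 — Grove defaults (initial).
  Arden: +60 → 60 < 90
  Larch: +90 → 90 < 150
  Norton: +10 → 10 < 60
No further defaults.

no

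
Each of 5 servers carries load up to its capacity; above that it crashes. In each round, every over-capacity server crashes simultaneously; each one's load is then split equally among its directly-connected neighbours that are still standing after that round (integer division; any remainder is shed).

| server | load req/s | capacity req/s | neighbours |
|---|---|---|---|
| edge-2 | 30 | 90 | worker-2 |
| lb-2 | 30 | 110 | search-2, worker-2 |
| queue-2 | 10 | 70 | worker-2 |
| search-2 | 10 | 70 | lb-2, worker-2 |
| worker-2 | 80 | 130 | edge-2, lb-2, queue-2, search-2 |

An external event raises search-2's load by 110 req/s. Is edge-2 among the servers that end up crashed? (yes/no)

no

Round 1 — search-2 at 120 > 70. search-2 crashes.
  search-2 sheds 120 req/s to lb-2, worker-2: 60 each.
    lb-2: 30+60 = 90 ≤ 110
    worker-2: 80+60 = 140 > 130
Round 2 — worker-2 crashes.
  worker-2 sheds 140 req/s to edge-2, lb-2, queue-2: 46 each (2 lost).
    edge-2: 30+46 = 76 ≤ 90
    lb-2: 90+46 = 136 > 110
    queue-2: 10+46 = 56 ≤ 70
Round 3 — lb-2 crashes.
  lb-2 sheds 136 req/s: no online neighbours, lost.
No further crashes.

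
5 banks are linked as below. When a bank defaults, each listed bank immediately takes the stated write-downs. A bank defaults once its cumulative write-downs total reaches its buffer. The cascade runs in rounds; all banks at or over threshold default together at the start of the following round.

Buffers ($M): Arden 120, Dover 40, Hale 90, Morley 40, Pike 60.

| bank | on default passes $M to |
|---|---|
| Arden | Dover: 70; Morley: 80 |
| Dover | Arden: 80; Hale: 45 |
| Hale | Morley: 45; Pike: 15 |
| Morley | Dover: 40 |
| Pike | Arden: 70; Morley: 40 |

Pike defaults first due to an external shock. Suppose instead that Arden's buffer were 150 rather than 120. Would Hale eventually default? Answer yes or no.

With Arden's buffer at 150:
Round 1 — Pike defaults (initial).
  Arden: +70 → 70 < 150
  Morley: +40 → 40 ≥ 40
Round 2 — Morley defaults.
  Dover: +40 → 40 ≥ 40
Round 3 — Dover defaults.
  Arden: +80 → 150 ≥ 150
  Hale: +45 → 45 < 90
Round 4 — Arden defaults.
No further defaults.

no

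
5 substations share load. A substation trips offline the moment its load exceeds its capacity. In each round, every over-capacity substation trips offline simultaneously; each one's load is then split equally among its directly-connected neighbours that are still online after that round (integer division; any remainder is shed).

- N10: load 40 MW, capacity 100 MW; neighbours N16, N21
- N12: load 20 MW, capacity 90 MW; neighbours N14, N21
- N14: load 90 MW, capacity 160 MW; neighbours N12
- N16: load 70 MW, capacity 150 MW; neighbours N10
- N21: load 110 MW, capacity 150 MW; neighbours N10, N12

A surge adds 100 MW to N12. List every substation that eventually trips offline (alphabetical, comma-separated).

Round 1 — N12 at 120 > 90. N12 trips offline.
  N12 sheds 120 MW to N14, N21: 60 each.
    N14: 90+60 = 150 ≤ 160
    N21: 110+60 = 170 > 150
Round 2 — N21 trips offline.
  N21 sheds 170 MW to N10: 170 each.
    N10: 40+170 = 210 > 100
Round 3 — N10 trips offline.
  N10 sheds 210 MW to N16: 210 each.
    N16: 70+210 = 280 > 150
Round 4 — N16 trips offline.
  N16 sheds 280 MW: no online neighbours, lost.
No further trips.

N10, N12, N16, N21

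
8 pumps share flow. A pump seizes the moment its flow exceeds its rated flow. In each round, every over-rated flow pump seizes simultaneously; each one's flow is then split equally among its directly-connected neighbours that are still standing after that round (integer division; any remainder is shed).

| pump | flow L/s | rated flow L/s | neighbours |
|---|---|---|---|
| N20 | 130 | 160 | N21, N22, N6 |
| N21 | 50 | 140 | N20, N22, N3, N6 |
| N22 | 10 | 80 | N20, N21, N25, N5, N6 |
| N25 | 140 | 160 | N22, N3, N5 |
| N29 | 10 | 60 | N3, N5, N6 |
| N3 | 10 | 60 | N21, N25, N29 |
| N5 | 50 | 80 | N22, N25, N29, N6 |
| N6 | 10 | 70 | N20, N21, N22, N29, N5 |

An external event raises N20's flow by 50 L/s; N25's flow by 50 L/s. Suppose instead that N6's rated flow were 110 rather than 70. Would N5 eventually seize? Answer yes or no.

yes

With N6's rated flow at 110:
Round 1 — N20 at 180 > 160; N25 at 190 > 160. N20, N25 seize.
  N20 sheds 180 L/s to N21, N22, N6: 60 each.
    N21: 50+60 = 110 ≤ 140
    N22: 10+60 = 70 ≤ 80
    N6: 10+60 = 70 ≤ 110
  N25 sheds 190 L/s to N22, N3, N5: 63 each (1 lost).
    N22: 70+63 = 133 > 80
    N3: 10+63 = 73 > 60
    N5: 50+63 = 113 > 80
Round 2 — N22, N3, N5 seize.
  N22 sheds 133 L/s to N21, N6: 66 each (1 lost).
    N21: 110+66 = 176 > 140
    N6: 70+66 = 136 > 110
  N3 sheds 73 L/s to N21, N29: 36 each (1 lost).
    N21: 176+36 = 212 > 140
    N29: 10+36 = 46 ≤ 60
  N5 sheds 113 L/s to N29, N6: 56 each (1 lost).
    N29: 46+56 = 102 > 60
    N6: 136+56 = 192 > 110
Round 3 — N21, N29, N6 seize.
  N21 sheds 212 L/s: no online neighbours, lost.
  N29 sheds 102 L/s: no online neighbours, lost.
  N6 sheds 192 L/s: no online neighbours, lost.
No further seizures.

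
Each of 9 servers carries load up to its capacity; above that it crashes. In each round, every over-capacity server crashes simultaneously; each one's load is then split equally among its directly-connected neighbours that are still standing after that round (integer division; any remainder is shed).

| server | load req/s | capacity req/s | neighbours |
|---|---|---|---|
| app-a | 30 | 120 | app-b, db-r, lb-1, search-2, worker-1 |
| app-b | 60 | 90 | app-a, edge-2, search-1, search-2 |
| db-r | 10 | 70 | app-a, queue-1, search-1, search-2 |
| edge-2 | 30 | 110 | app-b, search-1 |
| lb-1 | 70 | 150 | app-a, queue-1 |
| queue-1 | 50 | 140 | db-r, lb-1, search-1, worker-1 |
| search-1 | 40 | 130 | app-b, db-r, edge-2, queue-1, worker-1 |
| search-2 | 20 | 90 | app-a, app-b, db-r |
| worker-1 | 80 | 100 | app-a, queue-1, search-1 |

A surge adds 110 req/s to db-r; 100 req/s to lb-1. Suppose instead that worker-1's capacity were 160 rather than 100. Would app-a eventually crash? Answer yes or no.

With worker-1's capacity at 160:
Round 1 — db-r at 120 > 70; lb-1 at 170 > 150. db-r, lb-1 crash.
  db-r sheds 120 req/s to app-a, queue-1, search-1, search-2: 30 each.
    app-a: 30+30 = 60 ≤ 120
    queue-1: 50+30 = 80 ≤ 140
    search-1: 40+30 = 70 ≤ 130
    search-2: 20+30 = 50 ≤ 90
  lb-1 sheds 170 req/s to app-a, queue-1: 85 each.
    app-a: 60+85 = 145 > 120
    queue-1: 80+85 = 165 > 140
Round 2 — app-a, queue-1 crash.
  app-a sheds 145 req/s to app-b, search-2, worker-1: 48 each (1 lost).
    app-b: 60+48 = 108 > 90
    search-2: 50+48 = 98 > 90
    worker-1: 80+48 = 128 ≤ 160
  queue-1 sheds 165 req/s to search-1, worker-1: 82 each (1 lost).
    search-1: 70+82 = 152 > 130
    worker-1: 128+82 = 210 > 160
Round 3 — app-b, search-1, search-2, worker-1 crash.
  app-b sheds 108 req/s to edge-2: 108 each.
    edge-2: 30+108 = 138 > 110
  search-1 sheds 152 req/s to edge-2: 152 each.
    edge-2: 138+152 = 290 > 110
  search-2 sheds 98 req/s: no online neighbours, lost.
  worker-1 sheds 210 req/s: no online neighbours, lost.
Round 4 — edge-2 crashes.
  edge-2 sheds 290 req/s: no online neighbours, lost.
No further crashes.

yes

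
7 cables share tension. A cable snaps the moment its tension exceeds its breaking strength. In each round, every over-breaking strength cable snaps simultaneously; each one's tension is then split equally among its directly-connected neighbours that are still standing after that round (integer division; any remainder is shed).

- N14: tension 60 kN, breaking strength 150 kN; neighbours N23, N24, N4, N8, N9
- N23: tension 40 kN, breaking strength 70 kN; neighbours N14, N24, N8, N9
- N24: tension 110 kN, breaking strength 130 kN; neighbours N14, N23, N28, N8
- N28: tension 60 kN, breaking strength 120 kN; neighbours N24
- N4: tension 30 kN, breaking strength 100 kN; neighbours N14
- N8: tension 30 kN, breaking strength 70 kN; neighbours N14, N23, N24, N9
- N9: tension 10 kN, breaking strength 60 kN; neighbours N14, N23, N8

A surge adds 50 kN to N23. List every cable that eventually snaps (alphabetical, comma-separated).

N14, N23, N24, N4, N8, N9

Round 1 — N23 at 90 > 70. N23 snaps.
  N23 sheds 90 kN to N14, N24, N8, N9: 22 each (2 lost).
    N14: 60+22 = 82 ≤ 150
    N24: 110+22 = 132 > 130
    N8: 30+22 = 52 ≤ 70
    N9: 10+22 = 32 ≤ 60
Round 2 — N24 snaps.
  N24 sheds 132 kN to N14, N28, N8: 44 each.
    N14: 82+44 = 126 ≤ 150
    N28: 60+44 = 104 ≤ 120
    N8: 52+44 = 96 > 70
Round 3 — N8 snaps.
  N8 sheds 96 kN to N14, N9: 48 each.
    N14: 126+48 = 174 > 150
    N9: 32+48 = 80 > 60
Round 4 — N14, N9 snap.
  N14 sheds 174 kN to N4: 174 each.
    N4: 30+174 = 204 > 100
  N9 sheds 80 kN: no online neighbours, lost.
Round 5 — N4 snaps.
  N4 sheds 204 kN: no online neighbours, lost.
No further breaks.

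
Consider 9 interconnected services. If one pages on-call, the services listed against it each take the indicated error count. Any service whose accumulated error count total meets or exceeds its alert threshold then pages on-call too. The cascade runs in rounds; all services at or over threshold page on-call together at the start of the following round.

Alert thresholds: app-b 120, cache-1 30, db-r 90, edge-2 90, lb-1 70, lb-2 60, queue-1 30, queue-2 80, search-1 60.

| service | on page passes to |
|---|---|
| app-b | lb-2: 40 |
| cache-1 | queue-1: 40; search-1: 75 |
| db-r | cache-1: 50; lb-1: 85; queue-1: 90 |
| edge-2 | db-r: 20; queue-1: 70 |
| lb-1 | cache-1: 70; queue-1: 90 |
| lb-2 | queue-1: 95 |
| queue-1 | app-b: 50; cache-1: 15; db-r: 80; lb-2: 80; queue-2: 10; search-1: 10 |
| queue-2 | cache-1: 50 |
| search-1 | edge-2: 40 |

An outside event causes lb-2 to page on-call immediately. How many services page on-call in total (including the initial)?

Round 1 — lb-2 pages on-call (initial).
  queue-1: +95 → 95 ≥ 30
Round 2 — queue-1 pages on-call.
  app-b: +50 → 50 < 120
  cache-1: +15 → 15 < 30
  db-r: +80 → 80 < 90
  queue-2: +10 → 10 < 80
  search-1: +10 → 10 < 60
No further pages.

2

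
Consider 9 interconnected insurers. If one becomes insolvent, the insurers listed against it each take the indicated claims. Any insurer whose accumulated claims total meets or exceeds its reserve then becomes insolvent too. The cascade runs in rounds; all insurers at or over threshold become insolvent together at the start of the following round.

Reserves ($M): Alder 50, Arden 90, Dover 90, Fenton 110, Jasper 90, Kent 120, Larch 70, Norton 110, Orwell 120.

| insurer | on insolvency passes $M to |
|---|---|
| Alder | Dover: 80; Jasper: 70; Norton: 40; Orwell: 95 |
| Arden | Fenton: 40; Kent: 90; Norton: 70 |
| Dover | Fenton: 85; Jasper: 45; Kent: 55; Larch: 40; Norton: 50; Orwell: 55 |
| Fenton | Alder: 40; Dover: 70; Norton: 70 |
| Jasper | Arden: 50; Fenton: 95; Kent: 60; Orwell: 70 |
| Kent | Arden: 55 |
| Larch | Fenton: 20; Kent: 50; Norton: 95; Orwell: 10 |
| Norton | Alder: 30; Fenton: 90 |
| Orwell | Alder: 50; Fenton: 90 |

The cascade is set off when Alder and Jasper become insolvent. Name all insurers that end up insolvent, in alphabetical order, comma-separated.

Alder, Dover, Fenton, Jasper, Norton, Orwell

Round 1 — Alder, Jasper become insolvent (initial).
  Arden: +50 → 50 < 90
  Dover: +80 → 80 < 90
  Fenton: +95 → 95 < 110
  Kent: +60 → 60 < 120
  Norton: +40 → 40 < 110
  Orwell: +95+70 → 165 ≥ 120
Round 2 — Orwell becomes insolvent.
  Fenton: +90 → 185 ≥ 110
Round 3 — Fenton becomes insolvent.
  Dover: +70 → 150 ≥ 90
  Norton: +70 → 110 ≥ 110
Round 4 — Dover, Norton become insolvent.
  Kent: +55 → 115 < 120
  Larch: +40 → 40 < 70
No further insolvencies.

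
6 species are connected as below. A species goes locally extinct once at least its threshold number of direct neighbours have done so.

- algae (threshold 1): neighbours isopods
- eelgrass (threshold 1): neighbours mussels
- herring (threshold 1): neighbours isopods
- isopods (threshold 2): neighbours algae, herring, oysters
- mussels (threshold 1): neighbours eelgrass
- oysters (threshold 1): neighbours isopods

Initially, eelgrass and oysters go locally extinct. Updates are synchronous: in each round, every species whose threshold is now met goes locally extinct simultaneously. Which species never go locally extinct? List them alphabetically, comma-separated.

algae, herring, isopods

Round 1 — eelgrass, oysters go locally extinct (initial).
Round 2 — checking thresholds:
  isopods: 1 of 3 neighbours < 2, holds.
  mussels: 1 of 1 neighbours ≥ 1, goes locally extinct.
Round 3 — no new extinctions; cascade stops.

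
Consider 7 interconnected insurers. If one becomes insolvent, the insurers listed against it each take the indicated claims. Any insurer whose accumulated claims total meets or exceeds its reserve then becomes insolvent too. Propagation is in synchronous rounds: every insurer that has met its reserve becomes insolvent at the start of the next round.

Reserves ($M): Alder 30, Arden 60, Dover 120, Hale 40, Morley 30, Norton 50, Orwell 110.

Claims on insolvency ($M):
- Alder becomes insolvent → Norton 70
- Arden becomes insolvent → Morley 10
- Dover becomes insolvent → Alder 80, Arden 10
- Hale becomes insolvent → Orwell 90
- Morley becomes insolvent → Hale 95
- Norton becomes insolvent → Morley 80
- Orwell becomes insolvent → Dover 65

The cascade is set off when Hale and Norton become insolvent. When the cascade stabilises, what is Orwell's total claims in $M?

90

Round 1 — Hale, Norton become insolvent (initial).
  Morley: +80 → 80 ≥ 30
  Orwell: +90 → 90 < 110
Round 2 — Morley becomes insolvent.
No further insolvencies.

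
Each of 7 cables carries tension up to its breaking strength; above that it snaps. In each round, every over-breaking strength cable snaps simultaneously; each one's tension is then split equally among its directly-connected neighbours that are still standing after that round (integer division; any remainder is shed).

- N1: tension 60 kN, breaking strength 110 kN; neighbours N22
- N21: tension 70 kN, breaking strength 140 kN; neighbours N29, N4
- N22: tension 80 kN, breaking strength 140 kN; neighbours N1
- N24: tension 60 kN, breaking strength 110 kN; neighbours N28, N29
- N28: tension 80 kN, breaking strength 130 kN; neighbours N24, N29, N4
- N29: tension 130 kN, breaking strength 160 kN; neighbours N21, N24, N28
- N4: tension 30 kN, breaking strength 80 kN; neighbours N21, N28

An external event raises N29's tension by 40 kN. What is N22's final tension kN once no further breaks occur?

80

Round 1 — N29 at 170 > 160. N29 snaps.
  N29 sheds 170 kN to N21, N24, N28: 56 each (2 lost).
    N21: 70+56 = 126 ≤ 140
    N24: 60+56 = 116 > 110
    N28: 80+56 = 136 > 130
Round 2 — N24, N28 snap.
  N24 sheds 116 kN: no online neighbours, lost.
  N28 sheds 136 kN to N4: 136 each.
    N4: 30+136 = 166 > 80
Round 3 — N4 snaps.
  N4 sheds 166 kN to N21: 166 each.
    N21: 126+166 = 292 > 140
Round 4 — N21 snaps.
  N21 sheds 292 kN: no online neighbours, lost.
No further breaks.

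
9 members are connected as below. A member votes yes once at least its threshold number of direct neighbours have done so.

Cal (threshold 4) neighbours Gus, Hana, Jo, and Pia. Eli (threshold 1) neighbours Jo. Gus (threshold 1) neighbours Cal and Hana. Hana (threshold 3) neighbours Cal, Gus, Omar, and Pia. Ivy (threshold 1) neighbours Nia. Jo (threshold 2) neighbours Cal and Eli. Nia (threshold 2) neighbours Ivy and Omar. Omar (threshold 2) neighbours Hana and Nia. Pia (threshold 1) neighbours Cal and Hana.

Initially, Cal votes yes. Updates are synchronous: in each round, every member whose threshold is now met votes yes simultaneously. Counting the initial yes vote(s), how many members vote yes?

4

Round 1 — Cal votes yes (initial).
Round 2 — checking thresholds:
  Gus: 1 of 2 neighbours ≥ 1, votes yes.
  Hana: 1 of 4 neighbours < 3, not yet.
  Jo: 1 of 2 neighbours < 2, not yet.
  Pia: 1 of 2 neighbours ≥ 1, votes yes.
Round 3 — checking thresholds:
  Hana: 3 of 4 neighbours ≥ 3, votes yes.
  Jo: 1 of 2 neighbours < 2, not yet.
Round 4 — no new yes votes; cascade stops.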